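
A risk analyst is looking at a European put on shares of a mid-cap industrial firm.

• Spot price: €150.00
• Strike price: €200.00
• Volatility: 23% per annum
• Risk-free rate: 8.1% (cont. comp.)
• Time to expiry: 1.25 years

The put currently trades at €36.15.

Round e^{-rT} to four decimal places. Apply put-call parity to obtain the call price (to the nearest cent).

€5.41

e^(−rT) = e^(−0.081·1.25) = 0.9037
Put-call parity: C − P = S − K·e^(−rT) = 150 − 200·0.9037 = 150 − 180.7400 = -30.7400
C = P + (C − P) = 36.15 + (-30.7400) = 5.4100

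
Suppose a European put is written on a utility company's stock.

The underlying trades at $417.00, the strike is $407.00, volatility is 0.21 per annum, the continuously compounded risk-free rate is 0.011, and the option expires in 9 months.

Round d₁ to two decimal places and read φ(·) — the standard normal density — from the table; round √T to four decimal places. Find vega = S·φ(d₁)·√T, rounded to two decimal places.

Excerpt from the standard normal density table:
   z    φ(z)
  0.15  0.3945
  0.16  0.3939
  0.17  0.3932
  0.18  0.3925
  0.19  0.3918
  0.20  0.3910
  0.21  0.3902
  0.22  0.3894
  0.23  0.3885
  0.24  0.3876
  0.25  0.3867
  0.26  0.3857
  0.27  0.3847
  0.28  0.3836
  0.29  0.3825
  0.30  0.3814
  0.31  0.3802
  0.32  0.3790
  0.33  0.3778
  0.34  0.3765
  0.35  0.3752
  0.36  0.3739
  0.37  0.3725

138.92

σ√T = 0.21·√0.75 = 0.1819
d₁ = [ln(417/407) + (0.011 + 0.21²/2)·0.75] / 0.1819 = [0.0243 + 0.0248] / 0.1819 = 0.2698 which rounds to 0.27
√T = √0.75 = 0.8660
φ(d₁) = φ(0.27) = 0.3847
vega = S·φ(d₁)·√T = 417·0.3847·0.8660 = 138.9236
(The call has the same vega.)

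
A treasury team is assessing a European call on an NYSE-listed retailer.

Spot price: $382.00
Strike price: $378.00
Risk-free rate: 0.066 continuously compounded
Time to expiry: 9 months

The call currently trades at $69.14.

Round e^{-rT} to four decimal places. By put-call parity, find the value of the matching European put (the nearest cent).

$46.88

exp(−rT) = exp(−0.066·0.75) = 0.9517
Put-call parity: C − P = S − K·e^(−rT) = 382 − 378·0.9517 = 382 − 359.7426 = 22.2574
P = C − (C − P) = 69.14 − (22.2574) = 46.8826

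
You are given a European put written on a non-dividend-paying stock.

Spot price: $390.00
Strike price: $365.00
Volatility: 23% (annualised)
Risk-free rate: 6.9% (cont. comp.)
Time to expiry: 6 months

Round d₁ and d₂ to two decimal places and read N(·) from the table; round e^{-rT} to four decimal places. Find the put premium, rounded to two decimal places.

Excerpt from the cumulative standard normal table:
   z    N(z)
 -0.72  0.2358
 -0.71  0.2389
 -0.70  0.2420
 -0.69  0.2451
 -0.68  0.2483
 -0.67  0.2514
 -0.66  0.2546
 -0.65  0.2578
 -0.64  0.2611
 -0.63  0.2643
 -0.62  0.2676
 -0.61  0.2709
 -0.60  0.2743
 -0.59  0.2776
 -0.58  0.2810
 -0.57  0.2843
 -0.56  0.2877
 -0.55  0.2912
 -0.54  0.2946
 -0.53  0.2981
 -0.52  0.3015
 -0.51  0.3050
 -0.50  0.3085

σ√T = 0.23·√0.5 = 0.1626
d₁ = [ln(390/365) + (0.069 + 0.23²/2)·0.5] / 0.1626 = [0.0662 + 0.0477] / 0.1626 = 0.7008 → 0.70
d₂ = d₁ − σ√T = 0.7008 − 0.1626 = 0.5382 → 0.54
e^(−rT) = e^(−0.069·0.5) = 0.9661
N(−d₂) = N(-0.54) = 0.2946;  N(−d₁) = N(-0.70) = 0.2420
P = 365·0.9661·0.2946 − 390·0.2420 = 103.8838 − 94.3800 = 9.5038

$9.50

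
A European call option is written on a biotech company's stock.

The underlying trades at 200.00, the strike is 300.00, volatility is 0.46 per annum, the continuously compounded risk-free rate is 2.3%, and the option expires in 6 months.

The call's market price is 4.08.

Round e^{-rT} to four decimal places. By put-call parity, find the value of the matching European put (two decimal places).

exp(−rT) = exp(−0.023·0.5) = 0.9886
Put-call parity: C − P = S − K·e^(−rT) = 200 − 300·0.9886 = 200 − 296.5800 = -96.5800
P = C − (C − P) = 4.08 − (-96.5800) = 100.6600

100.66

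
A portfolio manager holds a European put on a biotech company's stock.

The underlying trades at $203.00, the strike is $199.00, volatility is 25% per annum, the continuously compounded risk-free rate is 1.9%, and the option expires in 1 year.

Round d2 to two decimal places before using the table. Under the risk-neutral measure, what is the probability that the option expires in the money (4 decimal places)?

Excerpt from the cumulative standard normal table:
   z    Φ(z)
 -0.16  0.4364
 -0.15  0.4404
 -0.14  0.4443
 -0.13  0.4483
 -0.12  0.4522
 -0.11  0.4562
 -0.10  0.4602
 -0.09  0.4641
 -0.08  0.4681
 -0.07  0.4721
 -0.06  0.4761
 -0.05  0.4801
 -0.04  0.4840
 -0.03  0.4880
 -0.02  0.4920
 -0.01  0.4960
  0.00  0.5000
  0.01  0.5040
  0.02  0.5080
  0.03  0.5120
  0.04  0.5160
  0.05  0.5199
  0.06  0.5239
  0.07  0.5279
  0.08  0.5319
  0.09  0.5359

T = 1;  σ√T = 0.2500
d₁ = [ln(203/199) + (0.019 + ½·0.25²)·1] / (σ√T) = (0.0199 + 0.0503) / 0.2500 = 0.2806 → 0.28
d₂ = 0.2806 − 0.2500 = 0.0306 → 0.03
Risk-neutral Pr[S_T < K] = N(−d₂) = N(-0.03) = 0.4880

0.4880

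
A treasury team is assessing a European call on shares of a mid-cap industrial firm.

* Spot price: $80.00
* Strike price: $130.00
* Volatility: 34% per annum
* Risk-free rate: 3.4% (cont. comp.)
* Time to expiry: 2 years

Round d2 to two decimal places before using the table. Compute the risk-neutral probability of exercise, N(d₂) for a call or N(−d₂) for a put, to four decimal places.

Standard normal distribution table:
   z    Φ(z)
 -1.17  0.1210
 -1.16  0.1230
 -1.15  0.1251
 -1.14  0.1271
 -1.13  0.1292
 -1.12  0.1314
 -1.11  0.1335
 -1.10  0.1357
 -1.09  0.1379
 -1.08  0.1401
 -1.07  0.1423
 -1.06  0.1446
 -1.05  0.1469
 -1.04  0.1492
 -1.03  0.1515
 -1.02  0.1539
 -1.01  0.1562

0.1335

σ√T = 0.34 × 1.4142 = 0.4808
d₁ = [ln(80/130) + (0.034 + 0.34²/2)·2] / 0.4808 = [-0.4855 + 0.1836] / 0.4808 = -0.6279 ⇒ -0.63
d₂ = d₁ − σ√T = -0.6279 − 0.4808 = -1.1087 ⇒ -1.11
Pr(exercise) under Q = N(d₂) = 0.1335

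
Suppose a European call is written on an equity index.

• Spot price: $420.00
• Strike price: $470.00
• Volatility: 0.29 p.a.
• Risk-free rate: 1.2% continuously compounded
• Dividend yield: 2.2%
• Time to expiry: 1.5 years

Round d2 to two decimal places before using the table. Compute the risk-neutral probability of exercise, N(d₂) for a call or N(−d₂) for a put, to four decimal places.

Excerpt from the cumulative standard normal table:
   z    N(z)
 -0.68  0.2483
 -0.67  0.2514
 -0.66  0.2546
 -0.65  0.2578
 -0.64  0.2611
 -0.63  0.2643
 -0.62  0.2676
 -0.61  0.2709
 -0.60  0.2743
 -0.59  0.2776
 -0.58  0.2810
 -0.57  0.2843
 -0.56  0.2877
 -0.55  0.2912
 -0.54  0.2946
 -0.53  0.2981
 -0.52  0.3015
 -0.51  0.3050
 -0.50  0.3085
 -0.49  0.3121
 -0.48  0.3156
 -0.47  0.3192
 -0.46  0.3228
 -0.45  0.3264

0.2946

σ√T = 0.29 × 1.2247 = 0.3552
d₁ = [ln(420/470) + (0.012 − 0.022 + 0.29²/2)·1.5] / 0.3552 = [-0.1125 + 0.0481] / 0.3552 = -0.1813 ⇒ -0.18
d₂ = d₁ − σ√T = -0.1813 − 0.3552 = -0.5365 ⇒ -0.54
Pr(exercise) under Q = N(d₂) = 0.2946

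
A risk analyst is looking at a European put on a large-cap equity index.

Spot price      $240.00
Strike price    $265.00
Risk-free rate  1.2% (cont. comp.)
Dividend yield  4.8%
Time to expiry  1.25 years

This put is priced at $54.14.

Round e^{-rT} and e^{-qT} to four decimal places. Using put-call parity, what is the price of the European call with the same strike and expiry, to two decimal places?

e^(−qT) = e^(−0.048·1.25) = 0.9418;  e^(−rT) = e^(−0.012·1.25) = 0.9851
Put-call parity: C − P = S·e^(−qT) − K·e^(−rT) = 240·0.9418 − 265·0.9851 = 226.0320 − 261.0515 = -35.0195
C = P + (C − P) = 54.14 + (-35.0195) = 19.1205

$19.12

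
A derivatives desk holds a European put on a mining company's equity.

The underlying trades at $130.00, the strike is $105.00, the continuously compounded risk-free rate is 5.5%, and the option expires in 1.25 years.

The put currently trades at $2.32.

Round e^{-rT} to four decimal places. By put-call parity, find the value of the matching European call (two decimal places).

$34.29

e^(−rT) = e^(−0.055·1.25) = 0.9336
Put-call parity: C − P = S − K·e^(−rT) = 130 − 105·0.9336 = 130 − 98.0280 = 31.9720
C = P + (C − P) = 2.32 + (31.9720) = 34.2920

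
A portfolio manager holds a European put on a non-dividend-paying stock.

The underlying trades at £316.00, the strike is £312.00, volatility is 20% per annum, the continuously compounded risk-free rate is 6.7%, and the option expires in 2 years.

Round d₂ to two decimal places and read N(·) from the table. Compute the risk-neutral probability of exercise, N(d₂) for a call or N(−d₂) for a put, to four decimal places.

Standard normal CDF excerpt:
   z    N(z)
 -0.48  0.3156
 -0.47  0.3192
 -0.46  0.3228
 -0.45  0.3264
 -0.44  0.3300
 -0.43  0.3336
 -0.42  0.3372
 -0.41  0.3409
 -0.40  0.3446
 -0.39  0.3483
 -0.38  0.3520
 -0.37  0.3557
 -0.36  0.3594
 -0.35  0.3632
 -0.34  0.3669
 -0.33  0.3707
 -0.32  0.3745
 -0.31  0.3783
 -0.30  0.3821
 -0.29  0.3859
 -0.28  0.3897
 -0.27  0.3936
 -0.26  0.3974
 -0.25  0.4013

0.3520

T = 2;  σ√T = 0.2828
d₁ = [ln(316/312) + (0.067 + ½·0.2²)·2] / (σ√T) = (0.0127 + 0.1740) / 0.2828 = 0.6602 → 0.66
d₂ = 0.6602 − 0.2828 = 0.3774 → 0.38
Risk-neutral Pr[S_T < K] = N(−d₂) = N(-0.38) = 0.3520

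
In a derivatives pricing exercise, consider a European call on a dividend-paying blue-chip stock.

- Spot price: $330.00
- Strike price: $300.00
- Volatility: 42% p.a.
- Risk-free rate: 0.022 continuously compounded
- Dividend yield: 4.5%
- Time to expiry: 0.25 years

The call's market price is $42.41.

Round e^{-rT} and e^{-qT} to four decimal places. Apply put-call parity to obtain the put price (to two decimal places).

$14.46

e^(−qT) = e^(−0.045·0.25) = 0.9888;  e^(−rT) = e^(−0.022·0.25) = 0.9945
Put-call parity: C − P = S·e^(−qT) − K·e^(−rT) = 330·0.9888 − 300·0.9945 = 326.3040 − 298.3500 = 27.9540
P = C − (C − P) = 42.41 − (27.9540) = 14.4560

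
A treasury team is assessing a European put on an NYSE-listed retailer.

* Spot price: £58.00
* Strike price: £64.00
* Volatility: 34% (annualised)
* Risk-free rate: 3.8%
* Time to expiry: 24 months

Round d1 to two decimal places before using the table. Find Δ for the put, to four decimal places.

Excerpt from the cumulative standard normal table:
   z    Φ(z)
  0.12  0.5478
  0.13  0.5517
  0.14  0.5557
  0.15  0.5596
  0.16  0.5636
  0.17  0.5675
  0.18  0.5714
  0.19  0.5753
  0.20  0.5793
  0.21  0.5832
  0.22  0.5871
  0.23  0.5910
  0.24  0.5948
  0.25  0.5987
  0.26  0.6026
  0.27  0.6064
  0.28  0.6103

-0.4247

σ√T = 0.34 × 1.4142 = 0.4808
ln(S/K) + (r + σ²/2)T = ln(58/64) + (0.038 + 0.34²/2)·2 = -0.0984 + 0.1916 = 0.0932
d₁ = 0.0932 / 0.4808 = 0.1937 → 0.19
N(d₁) = N(0.19) = 0.5753
Δ_put = N(d₁) − 1 = 0.5753 − 1 = -0.4247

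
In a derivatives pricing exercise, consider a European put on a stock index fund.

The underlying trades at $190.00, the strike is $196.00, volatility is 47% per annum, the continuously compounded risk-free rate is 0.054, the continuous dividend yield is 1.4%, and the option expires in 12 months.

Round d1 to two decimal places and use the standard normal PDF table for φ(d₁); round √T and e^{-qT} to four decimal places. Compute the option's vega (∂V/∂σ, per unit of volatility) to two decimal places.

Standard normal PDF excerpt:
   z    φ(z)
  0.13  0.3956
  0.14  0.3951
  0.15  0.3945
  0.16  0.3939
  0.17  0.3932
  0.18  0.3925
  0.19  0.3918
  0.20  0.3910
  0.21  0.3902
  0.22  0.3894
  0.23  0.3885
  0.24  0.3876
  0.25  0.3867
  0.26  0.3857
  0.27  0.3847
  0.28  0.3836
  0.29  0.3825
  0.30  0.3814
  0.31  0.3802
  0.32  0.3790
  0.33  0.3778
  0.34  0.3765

σ√T = 0.47·√1 = 0.4700
d₁ = [ln(190/196) + (0.054 − 0.014 + 0.47²/2)·1] / 0.4700 = [-0.0311 + 0.1505] / 0.4700 = 0.2540 ≈ 0.25
√T = √1 = 1.0000
φ(d₁) = φ(0.25) = 0.3867
exp(−qT) = exp(−0.014·1) = 0.9861
vega = S·exp(−qT)·φ(d₁)·√T = 190·0.9861·0.3867·1.0000 = 72.4517

72.45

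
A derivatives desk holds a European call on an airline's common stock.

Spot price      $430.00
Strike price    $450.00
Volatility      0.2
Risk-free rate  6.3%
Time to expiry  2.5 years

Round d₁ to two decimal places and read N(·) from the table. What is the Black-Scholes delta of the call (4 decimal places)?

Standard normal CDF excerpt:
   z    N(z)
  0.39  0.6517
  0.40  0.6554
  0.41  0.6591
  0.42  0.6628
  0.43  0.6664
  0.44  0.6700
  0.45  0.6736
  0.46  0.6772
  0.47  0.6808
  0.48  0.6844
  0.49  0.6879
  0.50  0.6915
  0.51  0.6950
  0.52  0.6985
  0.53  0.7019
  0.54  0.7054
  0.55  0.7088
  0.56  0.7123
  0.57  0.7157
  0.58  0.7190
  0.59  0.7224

σ√T = 0.2 × 1.5811 = 0.3162
d₁ = [ln(430/450) + (0.063 + 0.2²/2)·2.5] / 0.3162 = [-0.0455 + 0.2075] / 0.3162 = 0.5124 which rounds to 0.51
N(d₁) = N(0.51) = 0.6950
Δ_call = N(d₁) = 0.6950

0.6950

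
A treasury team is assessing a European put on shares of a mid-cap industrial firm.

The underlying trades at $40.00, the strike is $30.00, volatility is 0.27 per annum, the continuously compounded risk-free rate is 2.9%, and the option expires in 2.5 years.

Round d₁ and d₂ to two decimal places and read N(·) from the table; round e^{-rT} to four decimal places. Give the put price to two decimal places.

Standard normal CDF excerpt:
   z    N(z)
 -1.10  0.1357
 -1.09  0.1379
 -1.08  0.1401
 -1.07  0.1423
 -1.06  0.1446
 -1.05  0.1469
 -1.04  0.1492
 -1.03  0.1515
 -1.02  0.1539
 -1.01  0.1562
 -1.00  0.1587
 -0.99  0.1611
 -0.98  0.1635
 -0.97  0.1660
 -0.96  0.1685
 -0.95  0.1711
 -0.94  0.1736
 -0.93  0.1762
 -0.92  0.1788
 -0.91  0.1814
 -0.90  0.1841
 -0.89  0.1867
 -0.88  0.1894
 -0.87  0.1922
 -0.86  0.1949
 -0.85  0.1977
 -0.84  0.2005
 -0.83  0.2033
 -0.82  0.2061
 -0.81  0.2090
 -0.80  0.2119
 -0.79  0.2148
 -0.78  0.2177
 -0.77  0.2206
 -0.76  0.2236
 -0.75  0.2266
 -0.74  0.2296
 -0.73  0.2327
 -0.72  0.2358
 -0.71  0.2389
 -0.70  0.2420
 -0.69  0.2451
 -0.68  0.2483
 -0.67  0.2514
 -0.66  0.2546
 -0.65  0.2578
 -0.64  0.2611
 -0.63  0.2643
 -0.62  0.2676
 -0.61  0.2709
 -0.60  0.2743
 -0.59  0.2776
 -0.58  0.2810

$1.59

σ√T = 0.27 × 1.5811 = 0.4269
d₁ = [ln(40/30) + (0.029 + 0.27²/2)·2.5] / 0.4269 = [0.2877 + 0.1636] / 0.4269 = 1.0572 which rounds to 1.06
d₂ = d₁ − σ√T = 1.0572 − 0.4269 = 0.6302 which rounds to 0.63
e^(−rT) = e^(−0.029·2.5) = 0.9301
N(−d₂) = N(-0.63) = 0.2643;  N(−d₁) = N(-1.06) = 0.1446
P = 30·0.9301·0.2643 − 40·0.1446 = 7.3748 − 5.7840 = 1.5908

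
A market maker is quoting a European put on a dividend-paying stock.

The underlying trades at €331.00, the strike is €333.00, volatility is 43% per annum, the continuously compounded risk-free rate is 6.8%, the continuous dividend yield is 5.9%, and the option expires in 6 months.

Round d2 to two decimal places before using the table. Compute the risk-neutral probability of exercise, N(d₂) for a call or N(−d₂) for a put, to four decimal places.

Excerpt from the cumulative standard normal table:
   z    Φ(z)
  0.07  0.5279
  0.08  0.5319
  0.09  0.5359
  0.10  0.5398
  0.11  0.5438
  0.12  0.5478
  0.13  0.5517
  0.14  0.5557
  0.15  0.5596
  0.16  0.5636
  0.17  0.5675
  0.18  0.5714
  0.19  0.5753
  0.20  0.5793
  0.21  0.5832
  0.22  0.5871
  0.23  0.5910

T = 0.5;  σ√T = 0.3041
d₁ = [ln(331/333) + (0.068 − 0.059 + 0.43²/2)·0.5] / 0.3041 = [-0.0060 + 0.0507] / 0.3041 = 0.1470 ≈ 0.15
d₂ = d₁ − σ√T = 0.1470 − 0.3041 = -0.1570 ≈ -0.16
Pr(exercise) under Q = N(−d₂) = N(0.16) = 0.5636

0.5636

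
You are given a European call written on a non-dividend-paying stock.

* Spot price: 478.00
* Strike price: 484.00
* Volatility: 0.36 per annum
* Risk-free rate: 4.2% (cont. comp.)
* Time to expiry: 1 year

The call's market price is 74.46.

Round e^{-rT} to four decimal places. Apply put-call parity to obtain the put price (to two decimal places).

60.57

exp(−rT) = exp(−0.042·1) = 0.9589
Put-call parity: C − P = S − K·e^(−rT) = 478 − 484·0.9589 = 478 − 464.1076 = 13.8924
P = C − (C − P) = 74.46 − (13.8924) = 60.5676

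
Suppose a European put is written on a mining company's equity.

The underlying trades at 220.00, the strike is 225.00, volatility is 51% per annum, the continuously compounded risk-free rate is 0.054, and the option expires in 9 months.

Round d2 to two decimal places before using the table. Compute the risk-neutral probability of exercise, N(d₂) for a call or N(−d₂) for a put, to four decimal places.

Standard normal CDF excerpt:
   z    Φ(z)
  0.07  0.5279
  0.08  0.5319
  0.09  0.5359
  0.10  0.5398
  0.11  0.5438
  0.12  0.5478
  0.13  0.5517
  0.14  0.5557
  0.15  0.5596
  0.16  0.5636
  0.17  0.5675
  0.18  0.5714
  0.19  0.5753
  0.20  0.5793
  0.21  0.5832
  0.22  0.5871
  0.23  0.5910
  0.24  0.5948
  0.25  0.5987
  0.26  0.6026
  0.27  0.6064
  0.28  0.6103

σ√T = 0.51·√0.75 = 0.4417
ln(S/K) + (r + σ²/2)T = ln(220/225) + (0.054 + 0.51²/2)·0.75 = -0.0225 + 0.1380 = 0.1156
d₁ = 0.1156 / 0.4417 = 0.2617 → 0.26
d₂ = d₁ − σ√T = 0.2617 − 0.4417 = -0.1800 → -0.18
Pr(exercise) under Q = N(−d₂) = N(0.18) = 0.5714

0.5714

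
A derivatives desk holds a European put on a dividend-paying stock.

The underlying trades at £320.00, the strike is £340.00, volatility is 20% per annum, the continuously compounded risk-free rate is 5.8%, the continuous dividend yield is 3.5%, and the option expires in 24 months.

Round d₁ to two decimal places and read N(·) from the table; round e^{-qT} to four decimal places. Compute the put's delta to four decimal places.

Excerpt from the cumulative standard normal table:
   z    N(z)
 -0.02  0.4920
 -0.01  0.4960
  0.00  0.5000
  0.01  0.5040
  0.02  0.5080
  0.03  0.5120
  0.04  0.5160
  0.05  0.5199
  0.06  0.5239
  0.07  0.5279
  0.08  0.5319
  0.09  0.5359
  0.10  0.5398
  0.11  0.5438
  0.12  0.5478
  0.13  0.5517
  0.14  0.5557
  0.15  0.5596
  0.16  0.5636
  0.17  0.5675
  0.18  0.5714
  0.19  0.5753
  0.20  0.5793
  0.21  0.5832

-0.4327

σ√T = 0.2·√2 = 0.2828
d₁ = [ln(320/340) + (0.058 − 0.035 + ½·0.2²)·2] / (σ√T) = (-0.0606 + 0.0860) / 0.2828 = 0.0897 ⇒ 0.09
N(d₁) = N(0.09) = 0.5359
Δ_put = e^(−qT)·(N(d₁) − 1) = 0.9324·(0.5359 − 1) = -0.4327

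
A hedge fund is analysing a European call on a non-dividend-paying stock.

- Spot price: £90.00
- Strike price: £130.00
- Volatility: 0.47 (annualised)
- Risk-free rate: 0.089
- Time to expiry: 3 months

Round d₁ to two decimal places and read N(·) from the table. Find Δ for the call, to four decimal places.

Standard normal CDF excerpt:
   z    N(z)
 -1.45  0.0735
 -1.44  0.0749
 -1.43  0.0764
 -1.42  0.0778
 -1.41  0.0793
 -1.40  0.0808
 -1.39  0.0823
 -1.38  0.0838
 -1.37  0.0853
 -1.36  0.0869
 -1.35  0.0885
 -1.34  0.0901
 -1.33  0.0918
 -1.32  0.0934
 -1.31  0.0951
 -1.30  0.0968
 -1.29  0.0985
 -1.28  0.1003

σ√T = 0.47·√0.25 = 0.2350
d₁ = [ln(90/130) + (0.089 + 0.47²/2)·0.25] / 0.2350 = [-0.3677 + 0.0499] / 0.2350 = -1.3526 which rounds to -1.35
N(d₁) = N(-1.35) = 0.0885
Δ_call = N(d₁) = 0.0885

0.0885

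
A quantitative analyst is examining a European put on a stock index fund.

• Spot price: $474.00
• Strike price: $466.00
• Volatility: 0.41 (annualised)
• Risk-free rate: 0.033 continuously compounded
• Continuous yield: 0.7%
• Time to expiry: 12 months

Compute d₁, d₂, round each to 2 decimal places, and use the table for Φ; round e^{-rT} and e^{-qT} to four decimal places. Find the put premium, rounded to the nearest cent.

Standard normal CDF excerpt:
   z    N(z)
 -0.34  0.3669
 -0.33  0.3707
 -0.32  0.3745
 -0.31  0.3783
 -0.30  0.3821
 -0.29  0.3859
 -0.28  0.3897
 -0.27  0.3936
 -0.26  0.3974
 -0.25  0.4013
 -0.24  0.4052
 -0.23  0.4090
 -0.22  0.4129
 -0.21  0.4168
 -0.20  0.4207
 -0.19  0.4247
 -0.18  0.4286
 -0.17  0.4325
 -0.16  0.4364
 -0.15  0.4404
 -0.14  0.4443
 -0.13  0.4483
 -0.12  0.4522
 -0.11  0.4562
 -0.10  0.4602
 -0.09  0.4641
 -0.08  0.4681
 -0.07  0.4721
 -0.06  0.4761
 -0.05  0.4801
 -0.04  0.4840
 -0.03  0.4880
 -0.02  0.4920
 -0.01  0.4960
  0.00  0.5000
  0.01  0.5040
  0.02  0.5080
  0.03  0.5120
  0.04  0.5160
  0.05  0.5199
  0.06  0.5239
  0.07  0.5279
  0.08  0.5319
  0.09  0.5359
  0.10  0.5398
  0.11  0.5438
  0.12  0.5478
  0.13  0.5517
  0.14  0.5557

σ√T = 0.41 × 1.0000 = 0.4100
d₁ = [ln(474/466) + (0.033 − 0.007 + 0.41²/2)·1] / 0.4100 = [0.0170 + 0.1100] / 0.4100 = 0.3099 ≈ 0.31
d₂ = d₁ − σ√T = 0.3099 − 0.4100 = -0.1001 ≈ -0.10
e^(−qT) = e^(−0.007·1) = 0.9930;  e^(−rT) = e^(−0.033·1) = 0.9675
P = 466·0.9675·N(0.10) − 474·0.9930·N(-0.31) = 466·0.9675·0.5398 − 474·0.9930·0.3783 = 243.3715 − 178.0590 = 65.3125

$65.31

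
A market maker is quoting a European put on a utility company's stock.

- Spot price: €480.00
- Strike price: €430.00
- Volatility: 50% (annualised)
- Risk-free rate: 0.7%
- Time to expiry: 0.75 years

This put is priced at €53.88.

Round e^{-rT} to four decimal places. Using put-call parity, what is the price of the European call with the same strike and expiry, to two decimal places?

e^(−rT) = e^(−0.007·0.75) = 0.9948
Put-call parity: C − P = S − K·e^(−rT) = 480 − 430·0.9948 = 480 − 427.7640 = 52.2360
C = P + (C − P) = 53.88 + (52.2360) = 106.1160

€106.12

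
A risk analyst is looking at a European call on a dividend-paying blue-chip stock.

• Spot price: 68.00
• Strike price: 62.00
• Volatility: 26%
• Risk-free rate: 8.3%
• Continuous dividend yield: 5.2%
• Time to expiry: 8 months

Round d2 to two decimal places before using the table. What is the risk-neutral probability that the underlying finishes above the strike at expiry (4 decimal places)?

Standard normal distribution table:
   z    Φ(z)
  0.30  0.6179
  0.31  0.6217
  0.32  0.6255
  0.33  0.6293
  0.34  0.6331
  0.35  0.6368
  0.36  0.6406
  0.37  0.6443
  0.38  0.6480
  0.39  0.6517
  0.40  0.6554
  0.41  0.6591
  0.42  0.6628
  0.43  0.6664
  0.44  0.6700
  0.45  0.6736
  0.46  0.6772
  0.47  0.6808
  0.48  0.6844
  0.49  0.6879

0.6664

σ√T = 0.26 × 0.8165 = 0.2123
d₁ = [ln(68/62) + (0.083 − 0.052 + 0.26²/2)·0.6667] / 0.2123 = [0.0924 + 0.0432] / 0.2123 = 0.6386 ≈ 0.64
d₂ = d₁ − σ√T = 0.6386 − 0.2123 = 0.4263 ≈ 0.43
Risk-neutral Pr[S_T > K] = N(d₂) = N(0.43) = 0.6664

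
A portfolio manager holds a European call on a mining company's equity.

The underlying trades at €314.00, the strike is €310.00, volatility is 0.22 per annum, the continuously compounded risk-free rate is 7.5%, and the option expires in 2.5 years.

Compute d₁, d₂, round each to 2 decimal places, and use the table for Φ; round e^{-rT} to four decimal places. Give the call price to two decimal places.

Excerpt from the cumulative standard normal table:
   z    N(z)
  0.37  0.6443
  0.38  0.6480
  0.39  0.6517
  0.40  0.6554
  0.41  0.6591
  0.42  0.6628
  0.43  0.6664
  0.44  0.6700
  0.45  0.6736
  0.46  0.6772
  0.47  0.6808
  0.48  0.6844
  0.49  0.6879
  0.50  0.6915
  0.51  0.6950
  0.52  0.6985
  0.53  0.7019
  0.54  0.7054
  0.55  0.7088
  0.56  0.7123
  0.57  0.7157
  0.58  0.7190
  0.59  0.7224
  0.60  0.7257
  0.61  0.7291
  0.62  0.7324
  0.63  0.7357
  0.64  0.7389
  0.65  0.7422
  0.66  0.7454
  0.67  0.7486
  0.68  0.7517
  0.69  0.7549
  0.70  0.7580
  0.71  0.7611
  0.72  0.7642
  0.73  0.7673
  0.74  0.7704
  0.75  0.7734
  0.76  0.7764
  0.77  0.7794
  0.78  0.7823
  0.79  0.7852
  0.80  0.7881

€74.42

σ√T = 0.22 × 1.5811 = 0.3479
d₁ = [ln(314/310) + (0.075 + ½·0.22²)·2.5] / (σ√T) = (0.0128 + 0.2480) / 0.3479 = 0.7498 ≈ 0.75
d₂ = 0.7498 − 0.3479 = 0.4020 ≈ 0.40
exp(−rT) = exp(−0.075·2.5) = 0.8290
N(d₁) = N(0.75) = 0.7734;  N(d₂) = N(0.40) = 0.6554
C = 314·0.7734 − 310·0.8290·0.6554 = 242.8476 − 168.4312 = 74.4164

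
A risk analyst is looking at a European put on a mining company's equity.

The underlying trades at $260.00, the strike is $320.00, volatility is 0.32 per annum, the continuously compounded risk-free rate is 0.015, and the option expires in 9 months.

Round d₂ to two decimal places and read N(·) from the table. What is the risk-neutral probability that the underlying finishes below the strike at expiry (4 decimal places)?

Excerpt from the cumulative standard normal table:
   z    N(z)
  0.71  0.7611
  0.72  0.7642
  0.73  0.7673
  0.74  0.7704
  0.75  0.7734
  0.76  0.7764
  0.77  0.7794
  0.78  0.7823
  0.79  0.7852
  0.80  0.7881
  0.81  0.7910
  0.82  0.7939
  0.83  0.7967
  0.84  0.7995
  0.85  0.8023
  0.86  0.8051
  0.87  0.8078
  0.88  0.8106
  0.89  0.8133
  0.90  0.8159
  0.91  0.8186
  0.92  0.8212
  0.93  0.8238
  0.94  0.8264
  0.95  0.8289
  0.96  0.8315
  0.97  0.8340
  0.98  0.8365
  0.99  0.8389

0.8023

σ√T = 0.32·√0.75 = 0.2771
ln(S/K) + (r + σ²/2)T = ln(260/320) + (0.015 + 0.32²/2)·0.75 = -0.2076 + 0.0497 = -0.1580
d₁ = -0.1580 / 0.2771 = -0.5701 which rounds to -0.57
d₂ = d₁ − σ√T = -0.5701 − 0.2771 = -0.8472 which rounds to -0.85
Pr(exercise) under Q = N(−d₂) = N(0.85) = 0.8023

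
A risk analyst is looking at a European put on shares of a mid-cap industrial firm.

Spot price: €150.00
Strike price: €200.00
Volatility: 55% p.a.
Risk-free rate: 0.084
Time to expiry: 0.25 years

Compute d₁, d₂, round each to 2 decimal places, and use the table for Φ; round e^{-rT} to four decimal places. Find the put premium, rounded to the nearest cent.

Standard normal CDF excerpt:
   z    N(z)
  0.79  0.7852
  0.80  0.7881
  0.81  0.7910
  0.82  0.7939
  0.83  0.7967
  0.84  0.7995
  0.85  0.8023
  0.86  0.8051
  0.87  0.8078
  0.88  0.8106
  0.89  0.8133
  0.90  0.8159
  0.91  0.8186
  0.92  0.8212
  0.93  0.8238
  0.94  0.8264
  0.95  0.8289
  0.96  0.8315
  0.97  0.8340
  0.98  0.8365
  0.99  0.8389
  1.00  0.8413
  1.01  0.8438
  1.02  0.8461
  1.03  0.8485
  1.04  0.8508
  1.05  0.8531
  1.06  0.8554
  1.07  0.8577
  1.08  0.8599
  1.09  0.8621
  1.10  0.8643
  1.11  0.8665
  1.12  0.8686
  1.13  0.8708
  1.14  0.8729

€50.19

σ√T = 0.55·√0.25 = 0.2750
d₁ = [ln(150/200) + (0.084 + 0.55²/2)·0.25] / 0.2750 = [-0.2877 + 0.0588] / 0.2750 = -0.8323 ⇒ -0.83
d₂ = d₁ − σ√T = -0.8323 − 0.2750 = -1.1073 ⇒ -1.11
e^(−rT) = e^(−0.084·0.25) = 0.9792
N(−d₂) = N(1.11) = 0.8665;  N(−d₁) = N(0.83) = 0.7967
P = 200·0.9792·0.8665 − 150·0.7967 = 169.6954 − 119.5050 = 50.1904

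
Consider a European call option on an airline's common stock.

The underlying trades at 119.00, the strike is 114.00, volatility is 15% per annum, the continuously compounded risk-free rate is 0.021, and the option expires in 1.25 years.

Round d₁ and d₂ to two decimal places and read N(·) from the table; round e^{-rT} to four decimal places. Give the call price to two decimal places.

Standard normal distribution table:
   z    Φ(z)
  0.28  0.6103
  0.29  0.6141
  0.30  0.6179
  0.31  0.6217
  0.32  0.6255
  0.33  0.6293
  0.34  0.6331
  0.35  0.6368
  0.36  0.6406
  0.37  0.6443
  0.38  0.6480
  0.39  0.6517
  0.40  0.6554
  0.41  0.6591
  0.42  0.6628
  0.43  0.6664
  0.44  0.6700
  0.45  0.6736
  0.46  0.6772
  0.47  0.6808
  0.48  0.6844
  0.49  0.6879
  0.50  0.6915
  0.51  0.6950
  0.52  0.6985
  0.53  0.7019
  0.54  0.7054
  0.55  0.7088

12.41

σ√T = 0.15 × 1.1180 = 0.1677
d₁ = [ln(119/114) + (0.021 + 0.15²/2)·1.25] / 0.1677 = [0.0429 + 0.0403] / 0.1677 = 0.4963 ≈ 0.50
d₂ = d₁ − σ√T = 0.4963 − 0.1677 = 0.3286 ≈ 0.33
e^(−rT) = e^(−0.021·1.25) = 0.9741
N(d₁) = N(0.50) = 0.6915;  N(d₂) = N(0.33) = 0.6293
C = 119·0.6915 − 114·0.9741·0.6293 = 82.2885 − 69.8821 = 12.4064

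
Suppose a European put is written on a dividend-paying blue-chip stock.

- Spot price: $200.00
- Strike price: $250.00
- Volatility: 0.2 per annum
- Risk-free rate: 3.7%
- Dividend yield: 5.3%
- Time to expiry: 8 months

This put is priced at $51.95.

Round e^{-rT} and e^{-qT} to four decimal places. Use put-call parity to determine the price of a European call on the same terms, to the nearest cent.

exp(−qT) = exp(−0.053·0.6667) = 0.9653;  exp(−rT) = exp(−0.037·0.6667) = 0.9756
Put-call parity: C − P = S·e^(−qT) − K·e^(−rT) = 200·0.9653 − 250·0.9756 = 193.0600 − 243.9000 = -50.8400
C = P + (C − P) = 51.95 + (-50.8400) = 1.1100

$1.11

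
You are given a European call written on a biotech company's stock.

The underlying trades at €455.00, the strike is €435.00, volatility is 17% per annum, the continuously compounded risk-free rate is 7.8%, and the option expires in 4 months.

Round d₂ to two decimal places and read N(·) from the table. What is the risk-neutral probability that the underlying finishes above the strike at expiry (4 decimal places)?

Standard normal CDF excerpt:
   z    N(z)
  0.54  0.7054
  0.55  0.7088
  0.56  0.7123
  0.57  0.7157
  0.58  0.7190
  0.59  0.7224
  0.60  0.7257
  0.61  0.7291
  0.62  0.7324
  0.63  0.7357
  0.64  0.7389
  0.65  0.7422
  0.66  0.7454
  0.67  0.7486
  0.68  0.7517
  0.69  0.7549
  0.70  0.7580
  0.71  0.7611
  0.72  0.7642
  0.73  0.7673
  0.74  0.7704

T = 0.3333;  σ√T = 0.0981
d₁ = [ln(455/435) + (0.078 + 0.17²/2)·0.3333] / 0.0981 = [0.0450 + 0.0308] / 0.0981 = 0.7720 → 0.77
d₂ = d₁ − σ√T = 0.7720 − 0.0981 = 0.6738 → 0.67
Risk-neutral Pr[S_T > K] = N(d₂) = N(0.67) = 0.7486

0.7486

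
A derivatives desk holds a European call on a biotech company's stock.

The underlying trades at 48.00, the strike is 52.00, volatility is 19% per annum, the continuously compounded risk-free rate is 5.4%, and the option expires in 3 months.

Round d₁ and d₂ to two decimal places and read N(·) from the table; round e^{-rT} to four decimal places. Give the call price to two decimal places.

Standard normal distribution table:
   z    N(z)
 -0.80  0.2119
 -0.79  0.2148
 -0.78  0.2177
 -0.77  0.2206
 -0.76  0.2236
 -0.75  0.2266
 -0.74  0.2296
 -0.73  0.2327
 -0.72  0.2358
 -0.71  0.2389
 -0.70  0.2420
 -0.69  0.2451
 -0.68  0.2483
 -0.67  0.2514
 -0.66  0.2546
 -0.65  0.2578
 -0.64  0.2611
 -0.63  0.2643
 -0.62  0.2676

σ√T = 0.19 × 0.5000 = 0.0950
ln(S/K) + (r + σ²/2)T = ln(48/52) + (0.054 + 0.19²/2)·0.25 = -0.0800 + 0.0180 = -0.0620
d₁ = -0.0620 / 0.0950 = -0.6529 which rounds to -0.65
d₂ = d₁ − σ√T = -0.6529 − 0.0950 = -0.7479 which rounds to -0.75
exp(−rT) = exp(−0.054·0.25) = 0.9866
N(d₁) = N(-0.65) = 0.2578;  N(d₂) = N(-0.75) = 0.2266
C = 48·0.2578 − 52·0.9866·0.2266 = 12.3744 − 11.6253 = 0.7491

0.75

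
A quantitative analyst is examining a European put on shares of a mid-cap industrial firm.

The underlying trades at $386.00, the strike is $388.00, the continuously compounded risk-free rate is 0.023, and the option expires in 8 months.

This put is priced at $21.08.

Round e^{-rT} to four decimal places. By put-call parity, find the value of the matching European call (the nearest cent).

$24.98

e^(−rT) = e^(−0.023·0.6667) = 0.9848
Put-call parity: C − P = S − K·e^(−rT) = 386 − 388·0.9848 = 386 − 382.1024 = 3.8976
C = P + (C − P) = 21.08 + (3.8976) = 24.9776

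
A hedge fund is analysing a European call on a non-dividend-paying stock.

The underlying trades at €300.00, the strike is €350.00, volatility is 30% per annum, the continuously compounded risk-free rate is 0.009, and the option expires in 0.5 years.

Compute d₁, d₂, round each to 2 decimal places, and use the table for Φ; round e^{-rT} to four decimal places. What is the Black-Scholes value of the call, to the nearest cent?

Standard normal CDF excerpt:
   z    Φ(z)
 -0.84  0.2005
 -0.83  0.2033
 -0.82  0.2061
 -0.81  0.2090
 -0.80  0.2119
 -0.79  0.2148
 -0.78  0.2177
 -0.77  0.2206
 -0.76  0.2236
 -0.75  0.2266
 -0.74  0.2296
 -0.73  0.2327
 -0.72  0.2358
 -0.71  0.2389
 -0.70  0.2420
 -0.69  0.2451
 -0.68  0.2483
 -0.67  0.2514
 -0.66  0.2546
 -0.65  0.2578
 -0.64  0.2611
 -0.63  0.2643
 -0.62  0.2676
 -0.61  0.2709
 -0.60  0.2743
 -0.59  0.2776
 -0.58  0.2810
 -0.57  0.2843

€9.47

σ√T = 0.3 × 0.7071 = 0.2121
d₁ = [ln(300/350) + (0.009 + ½·0.3²)·0.5] / (σ√T) = (-0.1542 + 0.0270) / 0.2121 = -0.5994 which rounds to -0.60
d₂ = -0.5994 − 0.2121 = -0.8115 which rounds to -0.81
e^(−rT) = e^(−0.009·0.5) = 0.9955
N(d₁) = N(-0.60) = 0.2743;  N(d₂) = N(-0.81) = 0.2090
C = 300·0.2743 − 350·0.9955·0.2090 = 82.2900 − 72.8208 = 9.4692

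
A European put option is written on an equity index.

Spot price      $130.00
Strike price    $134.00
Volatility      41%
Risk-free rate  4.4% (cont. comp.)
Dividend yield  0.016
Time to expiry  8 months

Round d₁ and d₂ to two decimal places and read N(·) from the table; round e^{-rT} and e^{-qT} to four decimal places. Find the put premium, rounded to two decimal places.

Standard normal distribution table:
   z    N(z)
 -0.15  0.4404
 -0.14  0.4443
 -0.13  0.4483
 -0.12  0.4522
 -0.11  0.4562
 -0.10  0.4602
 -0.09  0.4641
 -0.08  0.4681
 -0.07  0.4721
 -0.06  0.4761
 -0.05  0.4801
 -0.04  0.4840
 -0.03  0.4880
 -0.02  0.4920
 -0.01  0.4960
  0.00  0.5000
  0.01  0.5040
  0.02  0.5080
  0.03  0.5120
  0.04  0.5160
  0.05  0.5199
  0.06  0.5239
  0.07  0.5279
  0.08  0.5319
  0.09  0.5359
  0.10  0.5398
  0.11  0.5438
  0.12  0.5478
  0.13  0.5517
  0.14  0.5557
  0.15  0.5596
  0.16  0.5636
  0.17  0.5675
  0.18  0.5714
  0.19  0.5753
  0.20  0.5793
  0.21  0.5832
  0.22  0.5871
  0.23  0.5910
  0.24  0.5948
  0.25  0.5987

T = 0.6667;  σ√T = 0.3348
d₁ = [ln(130/134) + (0.044 − 0.016 + ½·0.41²)·0.6667] / (σ√T) = (-0.0303 + 0.0747) / 0.3348 = 0.1326 which rounds to 0.13
d₂ = 0.1326 − 0.3348 = -0.2021 which rounds to -0.20
e^(−qT) = e^(−0.016·0.6667) = 0.9894;  e^(−rT) = e^(−0.044·0.6667) = 0.9711
N(−d₂) = N(0.20) = 0.5793;  N(−d₁) = N(-0.13) = 0.4483
P = 134·0.9711·0.5793 − 130·0.9894·0.4483 = 75.3828 − 57.6612 = 17.7216

$17.72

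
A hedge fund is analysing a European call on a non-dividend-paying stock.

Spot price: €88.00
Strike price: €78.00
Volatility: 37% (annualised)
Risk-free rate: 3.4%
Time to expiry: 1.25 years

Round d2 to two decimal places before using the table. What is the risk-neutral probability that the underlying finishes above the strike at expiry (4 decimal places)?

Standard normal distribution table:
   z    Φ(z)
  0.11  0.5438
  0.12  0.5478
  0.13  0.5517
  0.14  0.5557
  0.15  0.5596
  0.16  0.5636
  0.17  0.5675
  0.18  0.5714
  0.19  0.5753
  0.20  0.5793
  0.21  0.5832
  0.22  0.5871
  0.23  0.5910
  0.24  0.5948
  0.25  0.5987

T = 1.25;  σ√T = 0.4137
d₁ = [ln(88/78) + (0.034 + ½·0.37²)·1.25] / (σ√T) = (0.1206 + 0.1281) / 0.4137 = 0.6012 ≈ 0.60
d₂ = 0.6012 − 0.4137 = 0.1875 ≈ 0.19
Pr(exercise) under Q = N(d₂) = 0.5753

0.5753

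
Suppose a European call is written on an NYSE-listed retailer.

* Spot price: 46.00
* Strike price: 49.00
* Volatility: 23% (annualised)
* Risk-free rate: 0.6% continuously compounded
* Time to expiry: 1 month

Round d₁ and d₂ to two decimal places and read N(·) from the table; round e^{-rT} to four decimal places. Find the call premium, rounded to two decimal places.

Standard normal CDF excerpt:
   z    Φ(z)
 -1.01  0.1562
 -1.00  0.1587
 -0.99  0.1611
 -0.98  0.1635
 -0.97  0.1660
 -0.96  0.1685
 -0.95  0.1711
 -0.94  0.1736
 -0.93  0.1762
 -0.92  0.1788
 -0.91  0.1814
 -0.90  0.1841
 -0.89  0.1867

σ√T = 0.23·√0.08333 = 0.0664
d₁ = [ln(46/49) + (0.006 + ½·0.23²)·0.08333] / (σ√T) = (-0.0632 + 0.0027) / 0.0664 = -0.9108 → -0.91
d₂ = -0.9108 − 0.0664 = -0.9772 → -0.98
exp(−rT) = exp(−0.006·0.08333) = 0.9995
N(d₁) = N(-0.91) = 0.1814;  N(d₂) = N(-0.98) = 0.1635
C = 46·0.1814 − 49·0.9995·0.1635 = 8.3444 − 8.0075 = 0.3369

0.34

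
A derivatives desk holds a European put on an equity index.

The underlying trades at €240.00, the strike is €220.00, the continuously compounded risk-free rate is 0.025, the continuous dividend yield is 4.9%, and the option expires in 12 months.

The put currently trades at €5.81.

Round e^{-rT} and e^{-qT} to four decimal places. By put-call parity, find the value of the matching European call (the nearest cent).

exp(−qT) = exp(−0.049·1) = 0.9522;  exp(−rT) = exp(−0.025·1) = 0.9753
Put-call parity: C − P = S·e^(−qT) − K·e^(−rT) = 240·0.9522 − 220·0.9753 = 228.5280 − 214.5660 = 13.9620
C = P + (C − P) = 5.81 + (13.9620) = 19.7720

€19.77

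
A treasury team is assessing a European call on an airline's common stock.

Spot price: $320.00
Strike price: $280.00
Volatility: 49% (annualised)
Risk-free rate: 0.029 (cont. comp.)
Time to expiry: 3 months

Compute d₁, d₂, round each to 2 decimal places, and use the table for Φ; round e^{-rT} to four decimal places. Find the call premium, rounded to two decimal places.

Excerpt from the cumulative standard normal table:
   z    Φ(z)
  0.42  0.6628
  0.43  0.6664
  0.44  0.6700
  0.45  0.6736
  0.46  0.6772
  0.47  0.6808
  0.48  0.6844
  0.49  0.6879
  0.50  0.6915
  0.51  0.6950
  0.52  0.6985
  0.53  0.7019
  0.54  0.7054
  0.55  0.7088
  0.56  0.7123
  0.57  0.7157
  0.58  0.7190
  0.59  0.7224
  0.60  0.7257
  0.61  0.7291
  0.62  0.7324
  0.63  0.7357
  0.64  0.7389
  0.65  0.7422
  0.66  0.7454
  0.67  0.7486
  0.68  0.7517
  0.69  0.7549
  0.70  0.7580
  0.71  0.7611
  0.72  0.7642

$55.31

T = 0.25;  σ√T = 0.2450
d₁ = [ln(320/280) + (0.029 + 0.49²/2)·0.25] / 0.2450 = [0.1335 + 0.0373] / 0.2450 = 0.6971 ⇒ 0.70
d₂ = d₁ − σ√T = 0.6971 − 0.2450 = 0.4521 ⇒ 0.45
exp(−rT) = exp(−0.029·0.25) = 0.9928
C = 320·N(0.70) − 280·0.9928·N(0.45) = 320·0.7580 − 280·0.9928·0.6736 = 242.5600 − 187.2500 = 55.3100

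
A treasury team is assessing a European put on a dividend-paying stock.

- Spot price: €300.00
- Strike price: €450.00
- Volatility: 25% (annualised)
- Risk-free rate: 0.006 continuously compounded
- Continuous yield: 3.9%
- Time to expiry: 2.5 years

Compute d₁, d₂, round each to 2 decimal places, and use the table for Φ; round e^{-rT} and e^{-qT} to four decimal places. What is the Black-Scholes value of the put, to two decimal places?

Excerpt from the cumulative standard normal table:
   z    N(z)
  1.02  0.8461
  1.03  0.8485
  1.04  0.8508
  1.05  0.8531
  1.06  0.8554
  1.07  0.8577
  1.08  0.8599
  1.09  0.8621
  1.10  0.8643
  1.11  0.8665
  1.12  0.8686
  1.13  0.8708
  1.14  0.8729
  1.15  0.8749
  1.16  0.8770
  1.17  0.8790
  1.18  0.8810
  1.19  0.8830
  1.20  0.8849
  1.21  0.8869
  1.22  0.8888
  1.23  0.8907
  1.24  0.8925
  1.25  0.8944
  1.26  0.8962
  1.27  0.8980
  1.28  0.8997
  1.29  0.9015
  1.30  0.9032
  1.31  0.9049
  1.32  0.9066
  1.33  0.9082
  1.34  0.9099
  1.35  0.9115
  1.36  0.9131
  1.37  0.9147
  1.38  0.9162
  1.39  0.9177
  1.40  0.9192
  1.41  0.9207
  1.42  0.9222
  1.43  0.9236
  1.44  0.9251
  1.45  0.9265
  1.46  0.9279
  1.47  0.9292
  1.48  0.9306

σ√T = 0.25 × 1.5811 = 0.3953
d₁ = [ln(300/450) + (0.006 − 0.039 + 0.25²/2)·2.5] / 0.3953 = [-0.4055 − 0.0044] / 0.3953 = -1.0368 → -1.04
d₂ = d₁ − σ√T = -1.0368 − 0.3953 = -1.4321 → -1.43
e^(−qT) = e^(−0.039·2.5) = 0.9071;  e^(−rT) = e^(−0.006·2.5) = 0.9851
N(−d₂) = N(1.43) = 0.9236;  N(−d₁) = N(1.04) = 0.8508
P = 450·0.9851·0.9236 − 300·0.9071·0.8508 = 409.4273 − 231.5282 = 177.8991

€177.90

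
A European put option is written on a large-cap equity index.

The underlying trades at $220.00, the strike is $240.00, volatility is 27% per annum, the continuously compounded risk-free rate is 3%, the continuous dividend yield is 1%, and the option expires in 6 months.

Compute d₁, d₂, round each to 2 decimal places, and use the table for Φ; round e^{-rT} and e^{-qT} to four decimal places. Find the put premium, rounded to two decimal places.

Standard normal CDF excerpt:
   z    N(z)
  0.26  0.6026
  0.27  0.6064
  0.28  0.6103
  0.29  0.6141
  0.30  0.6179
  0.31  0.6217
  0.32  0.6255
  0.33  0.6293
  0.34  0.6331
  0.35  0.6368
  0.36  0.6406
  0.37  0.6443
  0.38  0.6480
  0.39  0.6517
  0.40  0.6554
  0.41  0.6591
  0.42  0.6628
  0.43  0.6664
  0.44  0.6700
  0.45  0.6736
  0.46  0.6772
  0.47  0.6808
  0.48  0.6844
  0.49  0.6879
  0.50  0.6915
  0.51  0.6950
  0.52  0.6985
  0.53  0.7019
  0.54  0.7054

$27.40

σ√T = 0.27·√0.5 = 0.1909
d₁ = [ln(220/240) + (0.03 − 0.01 + ½·0.27²)·0.5] / (σ√T) = (-0.0870 + 0.0282) / 0.1909 = -0.3079 which rounds to -0.31
d₂ = -0.3079 − 0.1909 = -0.4988 which rounds to -0.50
exp(−qT) = exp(−0.01·0.5) = 0.9950;  exp(−rT) = exp(−0.03·0.5) = 0.9851
N(−d₂) = N(0.50) = 0.6915;  N(−d₁) = N(0.31) = 0.6217
P = 240·0.9851·0.6915 − 220·0.9950·0.6217 = 163.4872 − 136.0901 = 27.3971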